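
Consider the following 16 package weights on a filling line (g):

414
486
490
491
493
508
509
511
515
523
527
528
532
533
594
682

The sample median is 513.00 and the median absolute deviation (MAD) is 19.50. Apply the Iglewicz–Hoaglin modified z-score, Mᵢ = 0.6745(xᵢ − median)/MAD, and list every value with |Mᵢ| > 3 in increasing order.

414, 682

|Mᵢ| > 3 ⇔ |xᵢ − 513.00| > 3·19.50/0.6745 = 86.73.
So outliers lie outside [426.27, 599.73].
414: M = -3.42 → outlier.
682: M = 5.85 → outlier.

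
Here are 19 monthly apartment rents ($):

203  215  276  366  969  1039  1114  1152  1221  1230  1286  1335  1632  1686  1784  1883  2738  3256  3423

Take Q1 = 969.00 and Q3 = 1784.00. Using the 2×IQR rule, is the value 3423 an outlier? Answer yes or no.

yes

IQR = Q3 − Q1 = 1784.00 − 969.00 = 815.00.
Lower fence = Q1 − 2·IQR = 969.00 − 1630.00 = -661.00.
Upper fence = Q3 + 2·IQR = 1784.00 + 1630.00 = 3414.00.
3423 lies above the upper fence.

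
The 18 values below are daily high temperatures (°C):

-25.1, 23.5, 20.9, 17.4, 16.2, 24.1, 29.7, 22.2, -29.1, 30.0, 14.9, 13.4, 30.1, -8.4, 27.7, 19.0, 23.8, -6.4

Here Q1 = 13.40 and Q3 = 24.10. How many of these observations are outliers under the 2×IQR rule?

IQR = 10.70; fences at 13.40 − 21.40 = -8.00 and 24.10 + 21.40 = 45.50.
Outside the cutoffs: -29.1, -25.1, -8.4.

3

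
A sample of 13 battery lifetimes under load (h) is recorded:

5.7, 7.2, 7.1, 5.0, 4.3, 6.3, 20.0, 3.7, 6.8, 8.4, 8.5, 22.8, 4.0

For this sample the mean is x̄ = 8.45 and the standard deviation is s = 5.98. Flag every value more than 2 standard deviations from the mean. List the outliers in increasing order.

Cutoffs at x̄ ± 2s: 8.45 ± 2·5.98 = [-3.51, 20.41].
22.8: z = 2.40, |z| > 2 → outlier.
Every other value lies within [-3.51, 20.41].

22.8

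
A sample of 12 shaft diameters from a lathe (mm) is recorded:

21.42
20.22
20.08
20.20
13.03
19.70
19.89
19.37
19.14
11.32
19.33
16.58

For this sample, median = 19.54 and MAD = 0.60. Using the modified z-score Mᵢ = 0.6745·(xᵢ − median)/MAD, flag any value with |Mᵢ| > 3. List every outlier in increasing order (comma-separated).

|Mᵢ| > 3 ⇔ |xᵢ − 19.54| > 3·0.60/0.6745 = 2.67.
So outliers lie outside [16.87, 22.21].
11.32: M = -9.24 → outlier.
13.03: M = -7.32 → outlier.
16.58: M = -3.33 → outlier.

11.32, 13.03, 16.58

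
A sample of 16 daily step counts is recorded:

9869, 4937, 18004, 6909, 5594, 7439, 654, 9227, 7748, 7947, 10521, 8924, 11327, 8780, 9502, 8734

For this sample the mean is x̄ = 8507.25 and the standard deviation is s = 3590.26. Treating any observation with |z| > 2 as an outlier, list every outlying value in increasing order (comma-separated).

Cutoffs at x̄ ± 2s: 8507.25 ± 2·3590.26 = [1326.73, 15687.77].
654: z = -2.19, |z| > 2 → outlier.
18004: z = 2.65, |z| > 2 → outlier.
Every other value lies within [1326.73, 15687.77].

654, 18004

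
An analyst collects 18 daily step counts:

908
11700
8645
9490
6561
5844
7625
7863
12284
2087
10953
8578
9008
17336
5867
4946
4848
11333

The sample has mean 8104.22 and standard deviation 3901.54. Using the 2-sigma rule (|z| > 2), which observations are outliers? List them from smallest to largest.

17336

Cutoffs at x̄ ± 2s: 8104.22 ± 2·3901.54 = [301.14, 15907.30].
17336: z = 2.37, |z| > 2 → outlier.
Every other value lies within [301.14, 15907.30].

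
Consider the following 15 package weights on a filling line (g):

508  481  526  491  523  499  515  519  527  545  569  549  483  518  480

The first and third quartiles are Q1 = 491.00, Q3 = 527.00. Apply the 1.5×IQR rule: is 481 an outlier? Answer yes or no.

no

IQR = Q3 − Q1 = 527.00 − 491.00 = 36.00.
Lower fence = Q1 − 1.5·IQR = 491.00 − 54.00 = 437.00.
Upper fence = Q3 + 1.5·IQR = 527.00 + 54.00 = 581.00.
481 lies within [437.00, 581.00].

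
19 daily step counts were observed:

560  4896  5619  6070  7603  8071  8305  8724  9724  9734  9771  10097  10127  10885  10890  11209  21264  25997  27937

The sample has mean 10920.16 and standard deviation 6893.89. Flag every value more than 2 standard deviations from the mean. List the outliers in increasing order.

Cutoffs at x̄ ± 2s: 10920.16 ± 2·6893.89 = [-2867.62, 24707.94].
25997: z = 2.19, |z| > 2 → outlier.
27937: z = 2.47, |z| > 2 → outlier.
Every other value lies within [-2867.62, 24707.94].

25997, 27937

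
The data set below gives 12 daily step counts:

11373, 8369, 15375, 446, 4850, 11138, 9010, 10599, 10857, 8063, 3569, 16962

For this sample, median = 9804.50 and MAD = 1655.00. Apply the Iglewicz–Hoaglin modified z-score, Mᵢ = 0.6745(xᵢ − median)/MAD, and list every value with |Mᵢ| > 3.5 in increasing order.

446

|Mᵢ| > 3.5 ⇔ |xᵢ − 9804.50| > 3.5·1655.00/0.6745 = 8587.84.
So outliers lie outside [1216.66, 18392.34].
446: M = -3.81 → outlier.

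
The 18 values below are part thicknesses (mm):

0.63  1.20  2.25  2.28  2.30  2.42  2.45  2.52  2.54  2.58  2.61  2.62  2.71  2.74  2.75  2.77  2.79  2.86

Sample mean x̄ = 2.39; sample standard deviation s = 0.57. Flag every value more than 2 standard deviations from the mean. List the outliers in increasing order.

Cutoffs at x̄ ± 2s: 2.39 ± 2·0.57 = [1.25, 3.53].
0.63: z = -3.09, |z| > 2 → outlier.
1.20: z = -2.09, |z| > 2 → outlier.
Every other value lies within [1.25, 3.53].

0.63, 1.20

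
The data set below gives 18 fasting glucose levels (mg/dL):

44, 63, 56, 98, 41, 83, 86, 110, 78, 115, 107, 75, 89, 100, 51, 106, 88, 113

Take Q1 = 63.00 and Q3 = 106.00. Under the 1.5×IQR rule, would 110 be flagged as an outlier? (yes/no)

IQR = Q3 − Q1 = 106.00 − 63.00 = 43.00.
Lower fence = Q1 − 1.5·IQR = 63.00 − 64.50 = -1.50.
Upper fence = Q3 + 1.5·IQR = 106.00 + 64.50 = 170.50.
110 lies within [-1.50, 170.50].

no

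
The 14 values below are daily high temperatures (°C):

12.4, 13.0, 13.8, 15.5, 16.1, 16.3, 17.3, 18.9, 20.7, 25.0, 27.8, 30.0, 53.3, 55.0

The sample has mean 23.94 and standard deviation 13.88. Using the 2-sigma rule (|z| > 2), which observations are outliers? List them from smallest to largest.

53.3, 55.0

Cutoffs at x̄ ± 2s: 23.94 ± 2·13.88 = [-3.82, 51.70].
53.3: z = 2.12, |z| > 2 → outlier.
55.0: z = 2.24, |z| > 2 → outlier.
Every other value lies within [-3.82, 51.70].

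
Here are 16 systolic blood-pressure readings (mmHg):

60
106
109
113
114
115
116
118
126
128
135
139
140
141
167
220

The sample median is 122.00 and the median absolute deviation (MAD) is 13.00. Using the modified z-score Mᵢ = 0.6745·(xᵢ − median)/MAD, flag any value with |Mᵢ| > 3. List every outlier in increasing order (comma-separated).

|Mᵢ| > 3 ⇔ |xᵢ − 122.00| > 3·13.00/0.6745 = 57.82.
So outliers lie outside [64.18, 179.82].
60: M = -3.22 → outlier.
220: M = 5.08 → outlier.

60, 220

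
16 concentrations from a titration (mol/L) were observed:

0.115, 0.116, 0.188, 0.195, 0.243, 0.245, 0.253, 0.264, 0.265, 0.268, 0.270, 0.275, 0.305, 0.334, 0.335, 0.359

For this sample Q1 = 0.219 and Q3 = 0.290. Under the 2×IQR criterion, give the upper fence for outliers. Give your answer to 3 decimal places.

IQR = Q3 − Q1 = 0.290 − 0.219 = 0.071.
Lower fence = Q1 − 2·IQR = 0.219 − 0.142 = 0.077.
Upper fence = Q3 + 2·IQR = 0.290 + 0.142 = 0.432.

0.432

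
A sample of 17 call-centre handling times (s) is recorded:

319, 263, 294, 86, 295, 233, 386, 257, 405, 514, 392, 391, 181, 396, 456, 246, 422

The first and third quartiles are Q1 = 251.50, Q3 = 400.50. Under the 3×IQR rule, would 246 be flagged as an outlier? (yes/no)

IQR = Q3 − Q1 = 400.50 − 251.50 = 149.00.
Lower fence = Q1 − 3·IQR = 251.50 − 447.00 = -195.50.
Upper fence = Q3 + 3·IQR = 400.50 + 447.00 = 847.50.
246 lies within [-195.50, 847.50].

no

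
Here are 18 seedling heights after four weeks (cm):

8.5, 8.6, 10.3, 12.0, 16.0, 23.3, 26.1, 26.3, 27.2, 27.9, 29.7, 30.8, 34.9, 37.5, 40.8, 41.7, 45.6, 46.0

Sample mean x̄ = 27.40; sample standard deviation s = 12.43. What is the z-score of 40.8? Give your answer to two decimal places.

1.08

z = (40.8 − 27.40) / 12.43 = 1.08.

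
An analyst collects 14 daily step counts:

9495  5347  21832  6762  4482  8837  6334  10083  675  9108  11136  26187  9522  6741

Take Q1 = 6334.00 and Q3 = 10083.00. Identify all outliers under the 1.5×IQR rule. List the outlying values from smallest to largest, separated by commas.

675, 21832, 26187

IQR = Q3 − Q1 = 10083.00 − 6334.00 = 3749.00.
Lower fence = Q1 − 1.5·IQR = 6334.00 − 5623.50 = 710.50.
Upper fence = Q3 + 1.5·IQR = 10083.00 + 5623.50 = 15706.50.
675 < 710.50 → outlier.
21832 > 15706.50 → outlier.
26187 > 15706.50 → outlier.
All remaining values lie within [710.50, 15706.50].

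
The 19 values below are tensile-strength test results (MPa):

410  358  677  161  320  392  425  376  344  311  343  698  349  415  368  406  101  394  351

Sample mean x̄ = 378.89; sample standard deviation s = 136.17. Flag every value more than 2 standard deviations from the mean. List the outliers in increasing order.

101, 677, 698

Cutoffs at x̄ ± 2s: 378.89 ± 2·136.17 = [106.55, 651.23].
101: z = -2.04, |z| > 2 → outlier.
677: z = 2.19, |z| > 2 → outlier.
698: z = 2.34, |z| > 2 → outlier.
Every other value lies within [106.55, 651.23].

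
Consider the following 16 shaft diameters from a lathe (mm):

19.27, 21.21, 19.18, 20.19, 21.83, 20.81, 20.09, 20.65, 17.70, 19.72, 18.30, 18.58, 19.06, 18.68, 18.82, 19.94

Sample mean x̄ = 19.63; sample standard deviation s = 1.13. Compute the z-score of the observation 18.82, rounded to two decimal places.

z = (18.82 − 19.63) / 1.13 = -0.72.

-0.72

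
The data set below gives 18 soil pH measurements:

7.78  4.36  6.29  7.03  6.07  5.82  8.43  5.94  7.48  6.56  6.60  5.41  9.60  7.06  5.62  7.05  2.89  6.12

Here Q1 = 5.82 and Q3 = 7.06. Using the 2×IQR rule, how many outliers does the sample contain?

2

IQR = 1.24; fences at 5.82 − 2.48 = 3.34 and 7.06 + 2.48 = 9.54.
Outside the cutoffs: 2.89, 9.60.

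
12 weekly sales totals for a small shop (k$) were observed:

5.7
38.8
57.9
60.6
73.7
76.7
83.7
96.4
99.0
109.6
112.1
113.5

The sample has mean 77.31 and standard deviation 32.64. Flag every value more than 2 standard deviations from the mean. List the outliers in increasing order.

Cutoffs at x̄ ± 2s: 77.31 ± 2·32.64 = [12.03, 142.59].
5.7: z = -2.19, |z| > 2 → outlier.
Every other value lies within [12.03, 142.59].

5.7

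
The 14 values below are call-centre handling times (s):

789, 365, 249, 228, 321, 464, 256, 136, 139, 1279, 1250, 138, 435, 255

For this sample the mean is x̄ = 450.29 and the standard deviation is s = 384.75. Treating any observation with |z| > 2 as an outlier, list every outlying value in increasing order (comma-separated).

Cutoffs at x̄ ± 2s: 450.29 ± 2·384.75 = [-319.21, 1219.79].
1250: z = 2.08, |z| > 2 → outlier.
1279: z = 2.15, |z| > 2 → outlier.
Every other value lies within [-319.21, 1219.79].

1250, 1279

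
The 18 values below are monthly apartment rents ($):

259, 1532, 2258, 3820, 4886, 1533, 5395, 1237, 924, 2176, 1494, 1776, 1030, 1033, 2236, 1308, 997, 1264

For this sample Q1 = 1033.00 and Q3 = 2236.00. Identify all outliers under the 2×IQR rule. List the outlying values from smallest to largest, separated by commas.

4886, 5395

IQR = Q3 − Q1 = 2236.00 − 1033.00 = 1203.00.
Lower fence = Q1 − 2·IQR = 1033.00 − 2406.00 = -1373.00.
Upper fence = Q3 + 2·IQR = 2236.00 + 2406.00 = 4642.00.
4886 > 4642.00 → outlier.
5395 > 4642.00 → outlier.
All remaining values lie within [-1373.00, 4642.00].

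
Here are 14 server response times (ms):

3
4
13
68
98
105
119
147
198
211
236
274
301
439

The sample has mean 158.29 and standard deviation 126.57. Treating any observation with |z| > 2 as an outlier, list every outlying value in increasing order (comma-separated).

439

Cutoffs at x̄ ± 2s: 158.29 ± 2·126.57 = [-94.85, 411.43].
439: z = 2.22, |z| > 2 → outlier.
Every other value lies within [-94.85, 411.43].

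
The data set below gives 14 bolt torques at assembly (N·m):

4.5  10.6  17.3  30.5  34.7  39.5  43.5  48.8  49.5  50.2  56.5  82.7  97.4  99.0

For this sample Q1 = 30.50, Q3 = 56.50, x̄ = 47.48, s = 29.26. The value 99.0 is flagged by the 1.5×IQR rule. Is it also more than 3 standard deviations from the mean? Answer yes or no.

z = (99.0 − 47.48) / 29.26 = 1.76.
|z| = 1.76 ≤ 3.

no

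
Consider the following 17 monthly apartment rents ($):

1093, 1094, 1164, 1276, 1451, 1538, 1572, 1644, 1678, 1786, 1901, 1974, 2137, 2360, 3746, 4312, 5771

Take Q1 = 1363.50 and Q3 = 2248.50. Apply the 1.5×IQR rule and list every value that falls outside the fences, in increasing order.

IQR = Q3 − Q1 = 2248.50 − 1363.50 = 885.00.
Lower fence = Q1 − 1.5·IQR = 1363.50 − 1327.50 = 36.00.
Upper fence = Q3 + 1.5·IQR = 2248.50 + 1327.50 = 3576.00.
3746 > 3576.00 → outlier.
4312 > 3576.00 → outlier.
5771 > 3576.00 → outlier.
All remaining values lie within [36.00, 3576.00].

3746, 4312, 5771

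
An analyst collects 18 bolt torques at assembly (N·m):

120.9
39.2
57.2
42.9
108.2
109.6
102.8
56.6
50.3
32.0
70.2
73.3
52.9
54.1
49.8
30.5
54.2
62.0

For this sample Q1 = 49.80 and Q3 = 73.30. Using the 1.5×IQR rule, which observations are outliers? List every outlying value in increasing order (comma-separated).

109.6, 120.9

IQR = Q3 − Q1 = 73.30 − 49.80 = 23.50.
Lower fence = Q1 − 1.5·IQR = 49.80 − 35.25 = 14.55.
Upper fence = Q3 + 1.5·IQR = 73.30 + 35.25 = 108.55.
109.6 > 108.55 → outlier.
120.9 > 108.55 → outlier.
All remaining values lie within [14.55, 108.55].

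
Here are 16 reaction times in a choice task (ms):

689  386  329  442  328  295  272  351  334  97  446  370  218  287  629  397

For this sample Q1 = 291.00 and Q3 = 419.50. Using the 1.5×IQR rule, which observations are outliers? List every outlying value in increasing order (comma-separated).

IQR = Q3 − Q1 = 419.50 − 291.00 = 128.50.
Lower fence = Q1 − 1.5·IQR = 291.00 − 192.75 = 98.25.
Upper fence = Q3 + 1.5·IQR = 419.50 + 192.75 = 612.25.
97 < 98.25 → outlier.
629 > 612.25 → outlier.
689 > 612.25 → outlier.
All remaining values lie within [98.25, 612.25].

97, 629, 689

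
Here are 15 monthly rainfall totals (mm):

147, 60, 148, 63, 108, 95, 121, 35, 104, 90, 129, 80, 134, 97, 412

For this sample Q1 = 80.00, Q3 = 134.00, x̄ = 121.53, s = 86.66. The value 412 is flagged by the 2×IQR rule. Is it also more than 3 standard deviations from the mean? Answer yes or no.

z = (412 − 121.53) / 86.66 = 3.35.
|z| = 3.35 > 3.

yes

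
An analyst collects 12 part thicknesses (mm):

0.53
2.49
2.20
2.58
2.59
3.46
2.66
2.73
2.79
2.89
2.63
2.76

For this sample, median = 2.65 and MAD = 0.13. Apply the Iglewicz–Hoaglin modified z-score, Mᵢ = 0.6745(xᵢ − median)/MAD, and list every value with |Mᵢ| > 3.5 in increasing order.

|Mᵢ| > 3.5 ⇔ |xᵢ − 2.65| > 3.5·0.13/0.6745 = 0.67.
So outliers lie outside [1.98, 3.32].
0.53: M = -11.00 → outlier.
3.46: M = 4.20 → outlier.

0.53, 3.46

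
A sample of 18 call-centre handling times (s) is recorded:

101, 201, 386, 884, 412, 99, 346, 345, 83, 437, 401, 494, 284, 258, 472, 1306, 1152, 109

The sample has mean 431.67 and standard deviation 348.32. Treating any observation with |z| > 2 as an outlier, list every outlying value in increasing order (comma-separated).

1152, 1306

Cutoffs at x̄ ± 2s: 431.67 ± 2·348.32 = [-264.97, 1128.31].
1152: z = 2.07, |z| > 2 → outlier.
1306: z = 2.51, |z| > 2 → outlier.
Every other value lies within [-264.97, 1128.31].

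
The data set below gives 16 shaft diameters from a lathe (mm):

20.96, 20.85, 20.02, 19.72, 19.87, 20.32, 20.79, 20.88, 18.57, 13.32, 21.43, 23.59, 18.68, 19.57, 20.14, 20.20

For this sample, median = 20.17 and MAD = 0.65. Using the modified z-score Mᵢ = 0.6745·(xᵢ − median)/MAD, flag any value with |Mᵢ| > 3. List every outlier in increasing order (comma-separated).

|Mᵢ| > 3 ⇔ |xᵢ − 20.17| > 3·0.65/0.6745 = 2.89.
So outliers lie outside [17.28, 23.06].
13.32: M = -7.11 → outlier.
23.59: M = 3.55 → outlier.

13.32, 23.59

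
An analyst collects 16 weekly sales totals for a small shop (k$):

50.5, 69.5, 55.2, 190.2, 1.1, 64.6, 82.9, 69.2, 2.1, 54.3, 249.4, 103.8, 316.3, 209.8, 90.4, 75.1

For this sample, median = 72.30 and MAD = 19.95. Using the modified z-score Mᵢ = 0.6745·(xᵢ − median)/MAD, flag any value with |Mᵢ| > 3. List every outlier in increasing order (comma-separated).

|Mᵢ| > 3 ⇔ |xᵢ − 72.30| > 3·19.95/0.6745 = 88.73.
So outliers lie outside [-16.43, 161.03].
190.2: M = 3.99 → outlier.
209.8: M = 4.65 → outlier.
249.4: M = 5.99 → outlier.
316.3: M = 8.25 → outlier.

190.2, 209.8, 249.4, 316.3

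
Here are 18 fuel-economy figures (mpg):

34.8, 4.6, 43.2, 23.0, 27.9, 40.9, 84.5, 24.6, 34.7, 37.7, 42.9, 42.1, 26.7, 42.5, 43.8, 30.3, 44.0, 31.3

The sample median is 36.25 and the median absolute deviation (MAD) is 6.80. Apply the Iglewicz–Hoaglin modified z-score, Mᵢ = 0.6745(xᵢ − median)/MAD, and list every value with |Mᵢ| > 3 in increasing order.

|Mᵢ| > 3 ⇔ |xᵢ − 36.25| > 3·6.80/0.6745 = 30.24.
So outliers lie outside [6.01, 66.49].
4.6: M = -3.14 → outlier.
84.5: M = 4.79 → outlier.

4.6, 84.5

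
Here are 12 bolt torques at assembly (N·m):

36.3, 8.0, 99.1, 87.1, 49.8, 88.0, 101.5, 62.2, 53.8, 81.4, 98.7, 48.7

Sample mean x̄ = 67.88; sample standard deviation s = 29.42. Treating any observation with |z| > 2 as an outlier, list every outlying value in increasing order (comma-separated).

Cutoffs at x̄ ± 2s: 67.88 ± 2·29.42 = [9.04, 126.72].
8.0: z = -2.04, |z| > 2 → outlier.
Every other value lies within [9.04, 126.72].

8.0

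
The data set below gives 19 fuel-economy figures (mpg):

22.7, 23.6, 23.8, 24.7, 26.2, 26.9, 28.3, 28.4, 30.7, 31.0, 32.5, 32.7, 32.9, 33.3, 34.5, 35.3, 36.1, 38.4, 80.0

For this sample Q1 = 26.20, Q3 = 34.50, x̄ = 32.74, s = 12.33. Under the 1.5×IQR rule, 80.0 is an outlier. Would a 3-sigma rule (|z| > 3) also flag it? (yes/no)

z = (80.0 − 32.74) / 12.33 = 3.83.
|z| = 3.83 > 3.

yes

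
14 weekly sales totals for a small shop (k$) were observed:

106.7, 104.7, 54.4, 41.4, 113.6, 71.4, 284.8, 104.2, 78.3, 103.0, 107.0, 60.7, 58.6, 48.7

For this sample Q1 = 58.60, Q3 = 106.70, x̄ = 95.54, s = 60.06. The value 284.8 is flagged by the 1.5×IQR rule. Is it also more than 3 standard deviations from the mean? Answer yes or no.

yes

z = (284.8 − 95.54) / 60.06 = 3.15.
|z| = 3.15 > 3.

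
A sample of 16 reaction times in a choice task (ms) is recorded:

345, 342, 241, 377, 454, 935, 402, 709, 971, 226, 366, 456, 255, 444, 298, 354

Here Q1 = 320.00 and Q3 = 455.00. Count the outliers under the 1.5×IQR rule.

3

IQR = 135.00; fences at 320.00 − 202.50 = 117.50 and 455.00 + 202.50 = 657.50.
Outside the cutoffs: 709, 935, 971.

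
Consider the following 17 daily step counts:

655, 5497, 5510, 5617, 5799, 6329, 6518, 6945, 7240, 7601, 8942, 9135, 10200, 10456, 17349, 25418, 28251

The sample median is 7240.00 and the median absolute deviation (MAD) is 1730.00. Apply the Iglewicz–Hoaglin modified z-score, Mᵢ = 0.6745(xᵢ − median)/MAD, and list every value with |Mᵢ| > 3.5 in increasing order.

|Mᵢ| > 3.5 ⇔ |xᵢ − 7240.00| > 3.5·1730.00/0.6745 = 8977.02.
So outliers lie outside [-1737.02, 16217.02].
17349: M = 3.94 → outlier.
25418: M = 7.09 → outlier.
28251: M = 8.19 → outlier.

17349, 25418, 28251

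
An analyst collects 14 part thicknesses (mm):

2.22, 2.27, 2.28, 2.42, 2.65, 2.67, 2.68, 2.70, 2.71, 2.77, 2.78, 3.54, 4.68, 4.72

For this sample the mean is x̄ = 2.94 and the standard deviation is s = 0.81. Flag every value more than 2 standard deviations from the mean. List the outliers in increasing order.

Cutoffs at x̄ ± 2s: 2.94 ± 2·0.81 = [1.32, 4.56].
4.68: z = 2.15, |z| > 2 → outlier.
4.72: z = 2.20, |z| > 2 → outlier.
Every other value lies within [1.32, 4.56].

4.68, 4.72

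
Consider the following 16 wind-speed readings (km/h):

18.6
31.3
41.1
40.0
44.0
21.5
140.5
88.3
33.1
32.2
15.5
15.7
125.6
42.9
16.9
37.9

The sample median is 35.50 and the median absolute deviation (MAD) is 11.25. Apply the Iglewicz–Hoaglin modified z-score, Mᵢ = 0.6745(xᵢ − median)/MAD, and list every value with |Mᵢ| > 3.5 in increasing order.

|Mᵢ| > 3.5 ⇔ |xᵢ − 35.50| > 3.5·11.25/0.6745 = 58.38.
So outliers lie outside [-22.88, 93.88].
125.6: M = 5.40 → outlier.
140.5: M = 6.30 → outlier.

125.6, 140.5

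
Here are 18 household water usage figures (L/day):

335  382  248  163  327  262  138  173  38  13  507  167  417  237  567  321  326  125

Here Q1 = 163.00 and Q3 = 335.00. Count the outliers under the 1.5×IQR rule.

0

IQR = 172.00; fences at 163.00 − 258.00 = -95.00 and 335.00 + 258.00 = 593.00.
Every value lies within the cutoffs.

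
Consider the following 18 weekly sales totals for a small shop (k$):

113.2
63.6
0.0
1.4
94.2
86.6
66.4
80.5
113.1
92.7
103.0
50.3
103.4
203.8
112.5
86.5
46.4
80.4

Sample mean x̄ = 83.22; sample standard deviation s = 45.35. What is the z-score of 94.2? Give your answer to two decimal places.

z = (94.2 − 83.22) / 45.35 = 0.24.

0.24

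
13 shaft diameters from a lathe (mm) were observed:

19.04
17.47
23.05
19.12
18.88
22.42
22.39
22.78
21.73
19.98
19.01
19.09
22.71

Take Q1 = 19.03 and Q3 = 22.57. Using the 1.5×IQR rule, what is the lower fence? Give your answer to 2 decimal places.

13.72

IQR = Q3 − Q1 = 22.57 − 19.03 = 3.54.
Lower fence = Q1 − 1.5·IQR = 19.03 − 5.31 = 13.72.
Upper fence = Q3 + 1.5·IQR = 22.57 + 5.31 = 27.88.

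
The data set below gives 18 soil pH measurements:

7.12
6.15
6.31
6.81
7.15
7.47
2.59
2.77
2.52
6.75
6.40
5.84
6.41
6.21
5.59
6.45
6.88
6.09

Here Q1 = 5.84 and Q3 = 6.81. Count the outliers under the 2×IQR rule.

IQR = 0.97; fences at 5.84 − 1.94 = 3.90 and 6.81 + 1.94 = 8.75.
Outside the cutoffs: 2.52, 2.59, 2.77.

3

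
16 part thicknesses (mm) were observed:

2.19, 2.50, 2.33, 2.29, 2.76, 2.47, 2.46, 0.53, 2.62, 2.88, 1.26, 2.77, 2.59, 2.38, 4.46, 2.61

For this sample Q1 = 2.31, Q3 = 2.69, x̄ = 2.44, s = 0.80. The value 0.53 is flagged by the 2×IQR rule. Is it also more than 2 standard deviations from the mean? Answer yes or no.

z = (0.53 − 2.44) / 0.80 = -2.39.
|z| = 2.39 > 2.

yes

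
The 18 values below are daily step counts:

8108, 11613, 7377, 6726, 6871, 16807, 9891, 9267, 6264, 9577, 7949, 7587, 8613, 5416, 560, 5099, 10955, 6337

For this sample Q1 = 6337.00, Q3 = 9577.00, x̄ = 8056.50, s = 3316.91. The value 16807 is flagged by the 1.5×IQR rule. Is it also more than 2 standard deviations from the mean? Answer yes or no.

yes

z = (16807 − 8056.50) / 3316.91 = 2.64.
|z| = 2.64 > 2.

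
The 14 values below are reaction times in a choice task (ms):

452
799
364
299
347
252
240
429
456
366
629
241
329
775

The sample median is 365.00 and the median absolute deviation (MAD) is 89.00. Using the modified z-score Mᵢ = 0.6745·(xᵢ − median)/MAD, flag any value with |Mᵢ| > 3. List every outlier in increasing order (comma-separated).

775, 799

|Mᵢ| > 3 ⇔ |xᵢ − 365.00| > 3·89.00/0.6745 = 395.85.
So outliers lie outside [-30.85, 760.85].
775: M = 3.11 → outlier.
799: M = 3.29 → outlier.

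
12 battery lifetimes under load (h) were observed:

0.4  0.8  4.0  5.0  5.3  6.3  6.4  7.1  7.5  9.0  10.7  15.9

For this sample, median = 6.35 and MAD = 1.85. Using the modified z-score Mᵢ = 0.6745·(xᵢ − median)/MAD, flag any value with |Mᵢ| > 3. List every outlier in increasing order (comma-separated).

15.9

|Mᵢ| > 3 ⇔ |xᵢ − 6.35| > 3·1.85/0.6745 = 8.23.
So outliers lie outside [-1.88, 14.58].
15.9: M = 3.48 → outlier.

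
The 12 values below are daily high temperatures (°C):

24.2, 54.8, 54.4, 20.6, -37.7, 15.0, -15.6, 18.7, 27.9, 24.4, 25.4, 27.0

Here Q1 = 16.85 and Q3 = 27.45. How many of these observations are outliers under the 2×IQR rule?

4

IQR = 10.60; fences at 16.85 − 21.20 = -4.35 and 27.45 + 21.20 = 48.65.
Outside the cutoffs: -37.7, -15.6, 54.4, 54.8.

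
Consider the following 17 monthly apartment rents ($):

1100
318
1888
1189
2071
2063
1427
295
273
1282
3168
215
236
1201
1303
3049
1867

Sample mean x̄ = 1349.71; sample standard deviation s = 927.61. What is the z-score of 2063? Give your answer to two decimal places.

0.77

z = (2063 − 1349.71) / 927.61 = 0.77.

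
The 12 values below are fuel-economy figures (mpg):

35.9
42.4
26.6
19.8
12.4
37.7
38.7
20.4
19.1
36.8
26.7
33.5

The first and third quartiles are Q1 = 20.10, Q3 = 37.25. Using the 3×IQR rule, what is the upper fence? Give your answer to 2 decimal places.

88.70

IQR = Q3 − Q1 = 37.25 − 20.10 = 17.15.
Lower fence = Q1 − 3·IQR = 20.10 − 51.45 = -31.35.
Upper fence = Q3 + 3·IQR = 37.25 + 51.45 = 88.70.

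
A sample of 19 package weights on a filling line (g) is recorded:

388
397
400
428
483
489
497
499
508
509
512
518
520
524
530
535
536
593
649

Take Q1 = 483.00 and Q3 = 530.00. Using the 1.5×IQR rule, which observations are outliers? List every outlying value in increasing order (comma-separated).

IQR = Q3 − Q1 = 530.00 − 483.00 = 47.00.
Lower fence = Q1 − 1.5·IQR = 483.00 − 70.50 = 412.50.
Upper fence = Q3 + 1.5·IQR = 530.00 + 70.50 = 600.50.
388 < 412.50 → outlier.
397 < 412.50 → outlier.
400 < 412.50 → outlier.
649 > 600.50 → outlier.
All remaining values lie within [412.50, 600.50].

388, 397, 400, 649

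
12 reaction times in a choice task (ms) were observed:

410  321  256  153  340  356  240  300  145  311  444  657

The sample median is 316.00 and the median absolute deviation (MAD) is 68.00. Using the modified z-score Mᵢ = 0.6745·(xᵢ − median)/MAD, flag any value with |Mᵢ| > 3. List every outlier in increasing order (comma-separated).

657

|Mᵢ| > 3 ⇔ |xᵢ − 316.00| > 3·68.00/0.6745 = 302.45.
So outliers lie outside [13.55, 618.45].
657: M = 3.38 → outlier.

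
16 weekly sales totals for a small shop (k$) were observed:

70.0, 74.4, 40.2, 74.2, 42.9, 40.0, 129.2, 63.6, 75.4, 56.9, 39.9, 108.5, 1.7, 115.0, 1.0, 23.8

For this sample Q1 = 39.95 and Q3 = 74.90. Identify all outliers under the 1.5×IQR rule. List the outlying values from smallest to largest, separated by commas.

IQR = Q3 − Q1 = 74.90 − 39.95 = 34.95.
Lower fence = Q1 − 1.5·IQR = 39.95 − 52.425 = -12.475.
Upper fence = Q3 + 1.5·IQR = 74.90 + 52.425 = 127.325.
129.2 > 127.325 → outlier.
All remaining values lie within [-12.475, 127.325].

129.2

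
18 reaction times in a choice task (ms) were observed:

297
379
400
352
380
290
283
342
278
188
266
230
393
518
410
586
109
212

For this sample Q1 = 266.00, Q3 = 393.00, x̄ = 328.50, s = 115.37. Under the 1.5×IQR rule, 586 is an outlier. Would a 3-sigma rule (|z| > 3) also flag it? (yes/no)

z = (586 − 328.50) / 115.37 = 2.23.
|z| = 2.23 ≤ 3.

no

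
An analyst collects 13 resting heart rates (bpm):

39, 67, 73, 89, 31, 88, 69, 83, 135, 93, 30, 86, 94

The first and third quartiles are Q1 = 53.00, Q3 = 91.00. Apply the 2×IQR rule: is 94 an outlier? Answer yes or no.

no

IQR = Q3 − Q1 = 91.00 − 53.00 = 38.00.
Lower fence = Q1 − 2·IQR = 53.00 − 76.00 = -23.00.
Upper fence = Q3 + 2·IQR = 91.00 + 76.00 = 167.00.
94 lies within [-23.00, 167.00].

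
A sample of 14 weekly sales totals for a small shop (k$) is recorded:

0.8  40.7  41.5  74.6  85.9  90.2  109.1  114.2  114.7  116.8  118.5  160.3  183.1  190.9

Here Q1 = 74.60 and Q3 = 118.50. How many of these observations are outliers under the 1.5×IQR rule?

IQR = 43.90; fences at 74.60 − 65.85 = 8.75 and 118.50 + 65.85 = 184.35.
Outside the cutoffs: 0.8, 190.9.

2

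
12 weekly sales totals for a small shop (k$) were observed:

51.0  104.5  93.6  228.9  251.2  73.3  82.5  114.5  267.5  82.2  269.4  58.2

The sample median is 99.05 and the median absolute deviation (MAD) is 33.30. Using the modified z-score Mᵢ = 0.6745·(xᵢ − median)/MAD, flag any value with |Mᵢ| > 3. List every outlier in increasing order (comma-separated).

|Mᵢ| > 3 ⇔ |xᵢ − 99.05| > 3·33.30/0.6745 = 148.11.
So outliers lie outside [-49.06, 247.16].
251.2: M = 3.08 → outlier.
267.5: M = 3.41 → outlier.
269.4: M = 3.45 → outlier.

251.2, 267.5, 269.4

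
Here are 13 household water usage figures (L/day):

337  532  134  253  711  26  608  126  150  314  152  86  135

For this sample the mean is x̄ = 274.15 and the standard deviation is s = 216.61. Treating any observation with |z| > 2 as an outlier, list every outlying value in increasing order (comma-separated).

711

Cutoffs at x̄ ± 2s: 274.15 ± 2·216.61 = [-159.07, 707.37].
711: z = 2.02, |z| > 2 → outlier.
Every other value lies within [-159.07, 707.37].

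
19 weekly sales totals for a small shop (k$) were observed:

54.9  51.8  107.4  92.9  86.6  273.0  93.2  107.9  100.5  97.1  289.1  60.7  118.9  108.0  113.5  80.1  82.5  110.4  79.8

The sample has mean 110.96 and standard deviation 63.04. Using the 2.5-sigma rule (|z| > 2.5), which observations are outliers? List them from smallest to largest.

Cutoffs at x̄ ± 2.5s: 110.96 ± 2.5·63.04 = [-46.64, 268.56].
273.0: z = 2.57, |z| > 2.5 → outlier.
289.1: z = 2.83, |z| > 2.5 → outlier.
Every other value lies within [-46.64, 268.56].

273.0, 289.1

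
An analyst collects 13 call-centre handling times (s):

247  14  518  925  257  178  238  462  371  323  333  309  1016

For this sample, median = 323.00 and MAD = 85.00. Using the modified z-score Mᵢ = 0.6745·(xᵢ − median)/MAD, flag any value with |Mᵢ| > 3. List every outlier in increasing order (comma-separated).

|Mᵢ| > 3 ⇔ |xᵢ − 323.00| > 3·85.00/0.6745 = 378.06.
So outliers lie outside [-55.06, 701.06].
925: M = 4.78 → outlier.
1016: M = 5.50 → outlier.

925, 1016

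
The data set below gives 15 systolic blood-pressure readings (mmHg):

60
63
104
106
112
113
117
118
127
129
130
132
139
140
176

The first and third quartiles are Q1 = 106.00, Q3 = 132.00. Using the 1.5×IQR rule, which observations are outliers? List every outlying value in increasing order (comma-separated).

60, 63, 176

IQR = Q3 − Q1 = 132.00 − 106.00 = 26.00.
Lower fence = Q1 − 1.5·IQR = 106.00 − 39.00 = 67.00.
Upper fence = Q3 + 1.5·IQR = 132.00 + 39.00 = 171.00.
60 < 67.00 → outlier.
63 < 67.00 → outlier.
176 > 171.00 → outlier.
All remaining values lie within [67.00, 171.00].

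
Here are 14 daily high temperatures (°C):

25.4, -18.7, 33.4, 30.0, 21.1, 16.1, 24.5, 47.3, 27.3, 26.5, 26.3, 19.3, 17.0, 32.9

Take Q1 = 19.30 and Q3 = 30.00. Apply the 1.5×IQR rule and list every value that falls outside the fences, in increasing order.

IQR = Q3 − Q1 = 30.00 − 19.30 = 10.70.
Lower fence = Q1 − 1.5·IQR = 19.30 − 16.05 = 3.25.
Upper fence = Q3 + 1.5·IQR = 30.00 + 16.05 = 46.05.
-18.7 < 3.25 → outlier.
47.3 > 46.05 → outlier.
All remaining values lie within [3.25, 46.05].

-18.7, 47.3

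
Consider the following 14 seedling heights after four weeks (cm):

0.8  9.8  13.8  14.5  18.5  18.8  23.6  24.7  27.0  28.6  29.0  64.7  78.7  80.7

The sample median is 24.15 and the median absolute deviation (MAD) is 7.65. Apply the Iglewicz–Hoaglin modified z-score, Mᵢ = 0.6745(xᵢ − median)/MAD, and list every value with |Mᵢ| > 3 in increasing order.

|Mᵢ| > 3 ⇔ |xᵢ − 24.15| > 3·7.65/0.6745 = 34.03.
So outliers lie outside [-9.88, 58.18].
64.7: M = 3.58 → outlier.
78.7: M = 4.81 → outlier.
80.7: M = 4.99 → outlier.

64.7, 78.7, 80.7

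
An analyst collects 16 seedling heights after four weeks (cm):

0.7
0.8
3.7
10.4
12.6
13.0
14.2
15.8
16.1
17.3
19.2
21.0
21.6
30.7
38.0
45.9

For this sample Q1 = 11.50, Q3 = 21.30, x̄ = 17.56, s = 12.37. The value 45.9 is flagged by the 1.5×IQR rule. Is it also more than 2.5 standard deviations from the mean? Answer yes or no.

z = (45.9 − 17.56) / 12.37 = 2.29.
|z| = 2.29 ≤ 2.5.

no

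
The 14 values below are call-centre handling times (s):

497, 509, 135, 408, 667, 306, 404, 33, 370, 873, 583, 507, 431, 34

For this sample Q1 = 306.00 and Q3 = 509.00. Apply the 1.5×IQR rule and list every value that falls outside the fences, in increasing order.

873

IQR = Q3 − Q1 = 509.00 − 306.00 = 203.00.
Lower fence = Q1 − 1.5·IQR = 306.00 − 304.50 = 1.50.
Upper fence = Q3 + 1.5·IQR = 509.00 + 304.50 = 813.50.
873 > 813.50 → outlier.
All remaining values lie within [1.50, 813.50].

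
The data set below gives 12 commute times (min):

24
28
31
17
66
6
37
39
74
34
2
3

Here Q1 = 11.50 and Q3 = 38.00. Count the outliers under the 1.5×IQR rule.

IQR = 26.50; fences at 11.50 − 39.75 = -28.25 and 38.00 + 39.75 = 77.75.
Every value lies within the cutoffs.

0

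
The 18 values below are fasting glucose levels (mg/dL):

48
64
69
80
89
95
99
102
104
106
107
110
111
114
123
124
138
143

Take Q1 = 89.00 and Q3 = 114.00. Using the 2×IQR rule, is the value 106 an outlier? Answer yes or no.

IQR = Q3 − Q1 = 114.00 − 89.00 = 25.00.
Lower fence = Q1 − 2·IQR = 89.00 − 50.00 = 39.00.
Upper fence = Q3 + 2·IQR = 114.00 + 50.00 = 164.00.
106 lies within [39.00, 164.00].

no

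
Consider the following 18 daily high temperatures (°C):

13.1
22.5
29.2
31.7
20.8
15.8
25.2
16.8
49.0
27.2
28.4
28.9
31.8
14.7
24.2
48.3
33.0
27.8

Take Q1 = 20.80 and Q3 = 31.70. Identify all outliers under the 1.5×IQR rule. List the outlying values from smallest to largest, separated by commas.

IQR = Q3 − Q1 = 31.70 − 20.80 = 10.90.
Lower fence = Q1 − 1.5·IQR = 20.80 − 16.35 = 4.45.
Upper fence = Q3 + 1.5·IQR = 31.70 + 16.35 = 48.05.
48.3 > 48.05 → outlier.
49.0 > 48.05 → outlier.
All remaining values lie within [4.45, 48.05].

48.3, 49.0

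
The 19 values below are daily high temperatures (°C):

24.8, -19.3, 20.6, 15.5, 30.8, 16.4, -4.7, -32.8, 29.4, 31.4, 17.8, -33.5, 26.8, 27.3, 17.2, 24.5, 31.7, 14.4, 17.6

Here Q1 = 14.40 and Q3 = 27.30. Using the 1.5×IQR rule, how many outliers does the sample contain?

IQR = 12.90; fences at 14.40 − 19.35 = -4.95 and 27.30 + 19.35 = 46.65.
Outside the cutoffs: -33.5, -32.8, -19.3.

3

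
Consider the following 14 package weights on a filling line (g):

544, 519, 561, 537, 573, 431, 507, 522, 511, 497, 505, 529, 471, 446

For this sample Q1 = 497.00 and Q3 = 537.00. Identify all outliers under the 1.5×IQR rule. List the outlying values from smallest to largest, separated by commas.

IQR = Q3 − Q1 = 537.00 − 497.00 = 40.00.
Lower fence = Q1 − 1.5·IQR = 497.00 − 60.00 = 437.00.
Upper fence = Q3 + 1.5·IQR = 537.00 + 60.00 = 597.00.
431 < 437.00 → outlier.
All remaining values lie within [437.00, 597.00].

431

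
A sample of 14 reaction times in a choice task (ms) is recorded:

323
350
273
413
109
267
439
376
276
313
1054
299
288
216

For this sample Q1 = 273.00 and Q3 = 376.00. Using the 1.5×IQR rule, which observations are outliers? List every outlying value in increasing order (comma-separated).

IQR = Q3 − Q1 = 376.00 − 273.00 = 103.00.
Lower fence = Q1 − 1.5·IQR = 273.00 − 154.50 = 118.50.
Upper fence = Q3 + 1.5·IQR = 376.00 + 154.50 = 530.50.
109 < 118.50 → outlier.
1054 > 530.50 → outlier.
All remaining values lie within [118.50, 530.50].

109, 1054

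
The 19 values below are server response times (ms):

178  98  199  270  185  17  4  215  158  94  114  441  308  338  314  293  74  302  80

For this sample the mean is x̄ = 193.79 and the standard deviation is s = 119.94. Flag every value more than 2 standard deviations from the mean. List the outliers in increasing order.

Cutoffs at x̄ ± 2s: 193.79 ± 2·119.94 = [-46.09, 433.67].
441: z = 2.06, |z| > 2 → outlier.
Every other value lies within [-46.09, 433.67].

441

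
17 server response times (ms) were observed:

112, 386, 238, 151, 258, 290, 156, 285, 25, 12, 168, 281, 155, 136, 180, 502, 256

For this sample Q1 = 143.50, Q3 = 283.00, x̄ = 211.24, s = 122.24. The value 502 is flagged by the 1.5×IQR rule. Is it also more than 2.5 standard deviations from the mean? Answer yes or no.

z = (502 − 211.24) / 122.24 = 2.38.
|z| = 2.38 ≤ 2.5.

no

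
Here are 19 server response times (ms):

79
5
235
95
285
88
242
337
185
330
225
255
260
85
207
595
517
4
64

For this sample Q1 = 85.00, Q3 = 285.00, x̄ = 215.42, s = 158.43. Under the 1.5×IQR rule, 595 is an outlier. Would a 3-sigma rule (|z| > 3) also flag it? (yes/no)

z = (595 − 215.42) / 158.43 = 2.40.
|z| = 2.40 ≤ 3.

no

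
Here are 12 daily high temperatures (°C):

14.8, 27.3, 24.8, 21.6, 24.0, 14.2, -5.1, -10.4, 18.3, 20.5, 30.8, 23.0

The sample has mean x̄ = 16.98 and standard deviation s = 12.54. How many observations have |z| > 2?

Cutoffs: x̄ ± 2s = [-8.10, 42.06].
Outside the cutoffs: -10.4.

1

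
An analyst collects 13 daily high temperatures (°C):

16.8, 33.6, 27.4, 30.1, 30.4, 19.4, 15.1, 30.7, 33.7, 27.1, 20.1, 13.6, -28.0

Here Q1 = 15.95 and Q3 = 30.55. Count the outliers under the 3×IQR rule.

1

IQR = 14.60; fences at 15.95 − 43.80 = -27.85 and 30.55 + 43.80 = 74.35.
Outside the cutoffs: -28.0.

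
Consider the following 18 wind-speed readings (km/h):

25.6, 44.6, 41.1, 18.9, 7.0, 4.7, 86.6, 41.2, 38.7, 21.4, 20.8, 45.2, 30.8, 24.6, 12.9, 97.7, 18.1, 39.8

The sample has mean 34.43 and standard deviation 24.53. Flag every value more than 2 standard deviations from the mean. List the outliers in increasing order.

86.6, 97.7

Cutoffs at x̄ ± 2s: 34.43 ± 2·24.53 = [-14.63, 83.49].
86.6: z = 2.13, |z| > 2 → outlier.
97.7: z = 2.58, |z| > 2 → outlier.
Every other value lies within [-14.63, 83.49].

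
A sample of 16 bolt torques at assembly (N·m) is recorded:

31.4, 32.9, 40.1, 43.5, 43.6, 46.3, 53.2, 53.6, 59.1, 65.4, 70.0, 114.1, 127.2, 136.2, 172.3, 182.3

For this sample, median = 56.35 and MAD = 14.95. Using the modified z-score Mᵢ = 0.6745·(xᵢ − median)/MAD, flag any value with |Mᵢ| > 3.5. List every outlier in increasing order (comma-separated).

136.2, 172.3, 182.3

|Mᵢ| > 3.5 ⇔ |xᵢ − 56.35| > 3.5·14.95/0.6745 = 77.58.
So outliers lie outside [-21.23, 133.93].
136.2: M = 3.60 → outlier.
172.3: M = 5.23 → outlier.
182.3: M = 5.68 → outlier.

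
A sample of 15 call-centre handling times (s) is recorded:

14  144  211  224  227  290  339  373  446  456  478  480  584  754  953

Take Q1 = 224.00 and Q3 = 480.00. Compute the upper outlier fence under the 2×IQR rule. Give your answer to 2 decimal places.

992.00

IQR = Q3 − Q1 = 480.00 − 224.00 = 256.00.
Lower fence = Q1 − 2·IQR = 224.00 − 512.00 = -288.00.
Upper fence = Q3 + 2·IQR = 480.00 + 512.00 = 992.00.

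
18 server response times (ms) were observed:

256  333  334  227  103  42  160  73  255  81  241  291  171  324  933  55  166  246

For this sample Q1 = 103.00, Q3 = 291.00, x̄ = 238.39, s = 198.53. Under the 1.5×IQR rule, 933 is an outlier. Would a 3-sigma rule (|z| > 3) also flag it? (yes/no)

z = (933 − 238.39) / 198.53 = 3.50.
|z| = 3.50 > 3.

yes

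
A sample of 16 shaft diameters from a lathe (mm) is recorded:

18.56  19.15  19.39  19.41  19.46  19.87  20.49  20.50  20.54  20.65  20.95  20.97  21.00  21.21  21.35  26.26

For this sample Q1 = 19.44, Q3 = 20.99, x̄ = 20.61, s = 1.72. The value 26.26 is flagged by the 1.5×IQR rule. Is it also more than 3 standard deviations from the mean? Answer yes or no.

z = (26.26 − 20.61) / 1.72 = 3.28.
|z| = 3.28 > 3.

yes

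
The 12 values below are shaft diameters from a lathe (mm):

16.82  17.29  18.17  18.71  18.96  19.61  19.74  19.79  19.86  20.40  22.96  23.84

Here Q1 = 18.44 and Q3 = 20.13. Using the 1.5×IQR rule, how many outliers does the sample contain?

2

IQR = 1.69; fences at 18.44 − 2.535 = 15.905 and 20.13 + 2.535 = 22.665.
Outside the cutoffs: 22.96, 23.84.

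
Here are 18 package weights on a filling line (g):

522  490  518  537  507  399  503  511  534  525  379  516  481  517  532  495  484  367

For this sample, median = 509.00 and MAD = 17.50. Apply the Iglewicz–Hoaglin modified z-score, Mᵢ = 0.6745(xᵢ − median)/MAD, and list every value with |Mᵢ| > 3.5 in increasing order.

367, 379, 399

|Mᵢ| > 3.5 ⇔ |xᵢ − 509.00| > 3.5·17.50/0.6745 = 90.81.
So outliers lie outside [418.19, 599.81].
367: M = -5.47 → outlier.
379: M = -5.01 → outlier.
399: M = -4.24 → outlier.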